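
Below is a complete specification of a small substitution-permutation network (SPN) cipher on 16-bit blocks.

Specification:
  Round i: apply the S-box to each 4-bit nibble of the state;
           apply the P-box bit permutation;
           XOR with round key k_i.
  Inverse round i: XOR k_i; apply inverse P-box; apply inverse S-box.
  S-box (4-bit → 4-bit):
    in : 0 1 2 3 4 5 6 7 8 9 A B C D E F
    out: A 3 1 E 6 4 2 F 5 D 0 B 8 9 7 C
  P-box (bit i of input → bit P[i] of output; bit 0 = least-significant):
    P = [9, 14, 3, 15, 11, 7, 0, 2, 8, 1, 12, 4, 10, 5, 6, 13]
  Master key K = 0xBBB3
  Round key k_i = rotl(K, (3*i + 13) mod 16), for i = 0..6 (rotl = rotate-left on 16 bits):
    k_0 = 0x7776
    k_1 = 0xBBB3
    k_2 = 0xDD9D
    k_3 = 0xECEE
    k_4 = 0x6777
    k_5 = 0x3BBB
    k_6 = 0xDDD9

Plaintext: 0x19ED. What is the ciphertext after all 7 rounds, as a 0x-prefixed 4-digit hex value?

s_0 = plaintext = 0x19ED
s_1 = Round(s_0, k_0) = 0xE8C7
s_2 = Round(s_1, k_1) = 0x6CDF
s_3 = Round(s_2, k_2) = 0x55A1
s_4 = Round(s_3, k_3) = 0xBEAE
s_5 = Round(s_4, k_4) = 0x105D
s_6 = Round(s_5, k_5) = 0xBD88
s_7 = Round(s_6, k_6) = 0xF2E0

0xF2E0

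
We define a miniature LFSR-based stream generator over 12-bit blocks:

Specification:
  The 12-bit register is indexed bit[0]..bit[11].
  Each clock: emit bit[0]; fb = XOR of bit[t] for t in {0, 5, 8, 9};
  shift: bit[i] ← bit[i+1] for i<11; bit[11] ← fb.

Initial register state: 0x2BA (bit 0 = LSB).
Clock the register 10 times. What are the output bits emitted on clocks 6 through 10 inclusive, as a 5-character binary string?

reg_0 = 0x2BA
clock 1: out=0, reg = 0x15D
clock 2: out=1, reg = 0x0AE
clock 3: out=0, reg = 0x857
clock 4: out=1, reg = 0xC2B
clock 5: out=1, reg = 0x615
clock 6: out=1, reg = 0x30A
clock 7: out=0, reg = 0x185
clock 8: out=1, reg = 0x0C2
clock 9: out=0, reg = 0x061
clock 10: out=1, reg = 0x030

10101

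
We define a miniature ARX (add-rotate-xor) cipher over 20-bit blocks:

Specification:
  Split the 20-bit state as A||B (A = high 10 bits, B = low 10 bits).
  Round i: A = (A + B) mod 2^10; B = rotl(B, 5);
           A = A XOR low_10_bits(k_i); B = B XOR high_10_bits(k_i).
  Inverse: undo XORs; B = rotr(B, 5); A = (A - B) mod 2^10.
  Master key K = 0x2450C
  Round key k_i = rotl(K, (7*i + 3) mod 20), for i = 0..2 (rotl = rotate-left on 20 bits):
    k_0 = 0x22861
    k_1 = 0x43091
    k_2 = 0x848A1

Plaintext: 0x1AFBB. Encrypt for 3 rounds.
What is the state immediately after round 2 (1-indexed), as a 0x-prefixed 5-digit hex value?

s_0 = plaintext = 0x1AFBB
s_1 = Round(s_0, k_0) = 0x11FF7
s_2 = Round(s_1, k_1) = 0x2BFF3
s_3 = Round(s_2, k_2) = 0x00C6D

0x2BFF3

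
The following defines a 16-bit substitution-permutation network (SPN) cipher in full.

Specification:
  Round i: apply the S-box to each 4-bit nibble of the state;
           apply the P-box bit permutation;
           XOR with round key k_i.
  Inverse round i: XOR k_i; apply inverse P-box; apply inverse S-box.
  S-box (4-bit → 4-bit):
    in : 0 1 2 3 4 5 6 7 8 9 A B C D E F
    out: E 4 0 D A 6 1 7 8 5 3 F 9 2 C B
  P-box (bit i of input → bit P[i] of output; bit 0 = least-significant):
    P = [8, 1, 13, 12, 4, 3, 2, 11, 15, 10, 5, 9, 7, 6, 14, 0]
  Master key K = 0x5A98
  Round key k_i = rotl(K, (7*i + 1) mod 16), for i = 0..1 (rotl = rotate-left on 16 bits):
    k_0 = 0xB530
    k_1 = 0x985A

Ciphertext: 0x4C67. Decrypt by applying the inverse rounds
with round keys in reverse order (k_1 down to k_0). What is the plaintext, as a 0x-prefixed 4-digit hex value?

s_0 = ciphertext = 0x4C67
s_1 = InvRound(s_0, k_1) = 0xE778
s_2 = InvRound(s_1, k_0) = 0x58D8

0x58D8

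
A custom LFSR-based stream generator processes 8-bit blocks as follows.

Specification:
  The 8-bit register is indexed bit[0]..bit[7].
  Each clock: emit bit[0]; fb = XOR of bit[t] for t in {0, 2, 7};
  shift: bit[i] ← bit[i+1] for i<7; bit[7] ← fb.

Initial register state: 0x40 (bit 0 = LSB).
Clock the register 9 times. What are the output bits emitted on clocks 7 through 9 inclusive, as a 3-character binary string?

100

reg_0 = 0x40
clock 1: out=0, reg = 0x20
clock 2: out=0, reg = 0x10
clock 3: out=0, reg = 0x08
clock 4: out=0, reg = 0x04
clock 5: out=0, reg = 0x82
clock 6: out=0, reg = 0xC1
clock 7: out=1, reg = 0x60
clock 8: out=0, reg = 0x30
clock 9: out=0, reg = 0x18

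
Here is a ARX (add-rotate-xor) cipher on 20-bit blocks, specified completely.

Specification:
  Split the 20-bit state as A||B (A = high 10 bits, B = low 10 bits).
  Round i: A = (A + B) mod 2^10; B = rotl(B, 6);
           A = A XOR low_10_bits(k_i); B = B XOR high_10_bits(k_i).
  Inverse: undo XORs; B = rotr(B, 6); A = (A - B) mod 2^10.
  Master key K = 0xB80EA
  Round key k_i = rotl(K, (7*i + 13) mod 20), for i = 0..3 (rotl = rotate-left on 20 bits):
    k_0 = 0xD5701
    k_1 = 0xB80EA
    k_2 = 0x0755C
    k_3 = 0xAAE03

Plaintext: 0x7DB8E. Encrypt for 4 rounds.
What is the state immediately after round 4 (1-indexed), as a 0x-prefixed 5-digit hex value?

0x68B53

s_0 = plaintext = 0x7DB8E
s_1 = Round(s_0, k_0) = 0xA14ED
s_2 = Round(s_1, k_1) = 0xE61AE
s_3 = Round(s_2, k_2) = 0x06B87
s_4 = Round(s_3, k_3) = 0x68B53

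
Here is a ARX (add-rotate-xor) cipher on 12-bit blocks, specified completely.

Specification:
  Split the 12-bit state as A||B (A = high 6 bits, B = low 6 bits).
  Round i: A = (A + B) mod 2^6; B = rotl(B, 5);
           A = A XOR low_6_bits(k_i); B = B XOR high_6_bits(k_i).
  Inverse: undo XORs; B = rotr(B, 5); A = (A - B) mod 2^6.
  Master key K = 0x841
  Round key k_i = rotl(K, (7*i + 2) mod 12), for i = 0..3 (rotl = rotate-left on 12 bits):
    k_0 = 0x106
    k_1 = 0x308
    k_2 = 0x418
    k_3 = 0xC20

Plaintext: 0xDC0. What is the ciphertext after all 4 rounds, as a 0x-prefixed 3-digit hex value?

s_0 = plaintext = 0xDC0
s_1 = Round(s_0, k_0) = 0xC44
s_2 = Round(s_1, k_1) = 0xF4E
s_3 = Round(s_2, k_2) = 0x4D7
s_4 = Round(s_3, k_3) = 0x29B

0x29B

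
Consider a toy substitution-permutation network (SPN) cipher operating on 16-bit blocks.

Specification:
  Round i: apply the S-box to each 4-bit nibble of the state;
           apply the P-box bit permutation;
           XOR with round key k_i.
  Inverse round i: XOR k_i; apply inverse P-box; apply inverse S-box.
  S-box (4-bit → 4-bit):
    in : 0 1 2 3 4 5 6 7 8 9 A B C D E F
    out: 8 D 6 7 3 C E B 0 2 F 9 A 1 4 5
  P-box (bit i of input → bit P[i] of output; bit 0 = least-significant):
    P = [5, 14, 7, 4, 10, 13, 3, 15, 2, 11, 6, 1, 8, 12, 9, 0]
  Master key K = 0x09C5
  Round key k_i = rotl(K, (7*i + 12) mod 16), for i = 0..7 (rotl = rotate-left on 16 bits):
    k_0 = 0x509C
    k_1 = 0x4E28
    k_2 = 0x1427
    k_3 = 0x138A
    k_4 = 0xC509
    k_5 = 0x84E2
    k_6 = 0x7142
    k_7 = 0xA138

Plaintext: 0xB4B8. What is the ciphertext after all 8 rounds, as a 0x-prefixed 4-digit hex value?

s_0 = plaintext = 0xB4B8
s_1 = Round(s_0, k_0) = 0xDD99
s_2 = Round(s_1, k_1) = 0x2F2C
s_3 = Round(s_2, k_2) = 0x667B
s_4 = Round(s_3, k_3) = 0xADF9
s_5 = Round(s_4, k_4) = 0x9204
s_6 = Round(s_5, k_5) = 0x5C82
s_7 = Round(s_6, k_6) = 0x3BC1
s_8 = Round(s_7, k_7) = 0x128E

0x128E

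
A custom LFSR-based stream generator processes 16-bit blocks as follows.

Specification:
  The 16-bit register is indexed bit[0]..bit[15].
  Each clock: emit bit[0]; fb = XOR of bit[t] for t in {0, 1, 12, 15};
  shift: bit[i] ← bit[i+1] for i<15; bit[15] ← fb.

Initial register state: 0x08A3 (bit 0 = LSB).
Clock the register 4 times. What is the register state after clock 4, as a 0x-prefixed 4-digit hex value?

reg_0 = 0x08A3
clock 1: out=1, reg = 0x0451
clock 2: out=1, reg = 0x8228
clock 3: out=0, reg = 0xC114
clock 4: out=0, reg = 0xE08A

0xE08A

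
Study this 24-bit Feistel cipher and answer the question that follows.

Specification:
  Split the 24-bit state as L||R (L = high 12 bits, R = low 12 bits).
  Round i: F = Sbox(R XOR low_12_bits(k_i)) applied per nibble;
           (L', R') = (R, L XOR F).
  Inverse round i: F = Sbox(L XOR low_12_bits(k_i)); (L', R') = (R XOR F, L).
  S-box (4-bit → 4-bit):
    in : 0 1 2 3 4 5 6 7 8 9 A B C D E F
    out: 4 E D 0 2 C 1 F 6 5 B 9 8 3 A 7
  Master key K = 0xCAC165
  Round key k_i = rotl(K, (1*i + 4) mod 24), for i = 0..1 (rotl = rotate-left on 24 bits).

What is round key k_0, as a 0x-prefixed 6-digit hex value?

K = 0xCAC165
k_0 = rotl(K, (1*0+4) mod 24) = rotl(K, 4) = 0xAC165C

0xAC165C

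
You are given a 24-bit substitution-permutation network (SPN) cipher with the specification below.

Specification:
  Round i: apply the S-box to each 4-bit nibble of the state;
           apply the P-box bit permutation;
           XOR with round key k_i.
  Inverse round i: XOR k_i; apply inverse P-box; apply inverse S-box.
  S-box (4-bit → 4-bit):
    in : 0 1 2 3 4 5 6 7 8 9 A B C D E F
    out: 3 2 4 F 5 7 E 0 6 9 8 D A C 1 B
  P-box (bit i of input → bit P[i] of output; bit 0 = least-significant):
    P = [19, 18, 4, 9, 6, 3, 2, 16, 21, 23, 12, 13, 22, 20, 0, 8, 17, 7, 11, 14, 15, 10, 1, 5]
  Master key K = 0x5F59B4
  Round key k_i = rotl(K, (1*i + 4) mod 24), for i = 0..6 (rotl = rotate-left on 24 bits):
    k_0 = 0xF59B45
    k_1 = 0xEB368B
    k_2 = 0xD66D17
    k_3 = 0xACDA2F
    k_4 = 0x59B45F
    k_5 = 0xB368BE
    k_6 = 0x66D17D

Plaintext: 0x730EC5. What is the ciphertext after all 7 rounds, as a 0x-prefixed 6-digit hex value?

s_0 = plaintext = 0x730EC5
s_1 = Round(s_0, k_0) = 0x8AD3DD
s_2 = Round(s_1, k_1) = 0x4A419C
s_3 = Round(s_2, k_2) = 0x13AF54
s_4 = Round(s_3, k_3) = 0x06B7F3
s_5 = Round(s_4, k_4) = 0x147B86
s_6 = Round(s_5, k_5) = 0x9556A2
s_7 = Round(s_6, k_6) = 0xB569CC

0xB569CC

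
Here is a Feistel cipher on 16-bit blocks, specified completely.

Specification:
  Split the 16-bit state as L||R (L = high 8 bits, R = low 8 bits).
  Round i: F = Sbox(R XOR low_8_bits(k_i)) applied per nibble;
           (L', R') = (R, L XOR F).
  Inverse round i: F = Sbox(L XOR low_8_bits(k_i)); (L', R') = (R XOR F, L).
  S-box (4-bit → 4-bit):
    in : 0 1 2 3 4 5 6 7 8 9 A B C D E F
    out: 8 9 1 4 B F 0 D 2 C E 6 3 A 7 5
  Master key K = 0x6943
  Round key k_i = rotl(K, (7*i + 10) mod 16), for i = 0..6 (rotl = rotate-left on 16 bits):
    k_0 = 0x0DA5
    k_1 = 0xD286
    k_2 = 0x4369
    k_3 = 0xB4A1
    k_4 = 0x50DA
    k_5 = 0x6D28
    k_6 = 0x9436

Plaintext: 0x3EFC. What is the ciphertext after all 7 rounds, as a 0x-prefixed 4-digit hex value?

0x26FD

s_0 = plaintext = 0x3EFC
s_1 = Round(s_0, k_0) = 0xFCC2
s_2 = Round(s_1, k_1) = 0xC247
s_3 = Round(s_2, k_2) = 0x47D5
s_4 = Round(s_3, k_3) = 0xD59C
s_5 = Round(s_4, k_4) = 0x9C65
s_6 = Round(s_5, k_5) = 0x6526
s_7 = Round(s_6, k_6) = 0x26FD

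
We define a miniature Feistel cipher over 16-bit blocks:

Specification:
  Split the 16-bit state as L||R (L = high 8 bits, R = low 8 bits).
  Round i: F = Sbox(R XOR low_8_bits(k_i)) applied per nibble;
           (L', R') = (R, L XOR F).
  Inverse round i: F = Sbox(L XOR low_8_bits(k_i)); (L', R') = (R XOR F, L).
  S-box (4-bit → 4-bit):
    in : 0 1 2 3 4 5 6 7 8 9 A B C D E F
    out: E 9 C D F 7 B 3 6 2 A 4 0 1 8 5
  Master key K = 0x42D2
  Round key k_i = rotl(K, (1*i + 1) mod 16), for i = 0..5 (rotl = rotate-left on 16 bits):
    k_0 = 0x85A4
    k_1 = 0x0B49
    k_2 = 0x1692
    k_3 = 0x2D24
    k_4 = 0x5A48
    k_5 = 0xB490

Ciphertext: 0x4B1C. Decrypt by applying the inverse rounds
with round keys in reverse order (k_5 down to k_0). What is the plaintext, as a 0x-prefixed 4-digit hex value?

s_0 = ciphertext = 0x4B1C
s_1 = InvRound(s_0, k_5) = 0x084B
s_2 = InvRound(s_1, k_4) = 0xB508
s_3 = InvRound(s_2, k_3) = 0x21B5
s_4 = InvRound(s_3, k_2) = 0xF821
s_5 = InvRound(s_4, k_1) = 0x68F8
s_6 = InvRound(s_5, k_0) = 0xF868

0xF868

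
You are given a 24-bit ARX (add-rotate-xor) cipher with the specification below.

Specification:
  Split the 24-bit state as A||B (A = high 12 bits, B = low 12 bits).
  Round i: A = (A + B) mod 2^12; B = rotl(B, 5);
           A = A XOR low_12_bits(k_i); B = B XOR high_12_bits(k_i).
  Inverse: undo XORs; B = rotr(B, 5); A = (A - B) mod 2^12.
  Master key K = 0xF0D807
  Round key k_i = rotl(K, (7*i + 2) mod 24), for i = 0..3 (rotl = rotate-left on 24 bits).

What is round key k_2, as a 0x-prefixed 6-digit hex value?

K = 0xF0D807
k_0 = rotl(K, (7*0+2) mod 24) = rotl(K, 2) = 0xC3601F
k_1 = rotl(K, (7*1+2) mod 24) = rotl(K, 9) = 0xB00FE1
k_2 = rotl(K, (7*2+2) mod 24) = rotl(K, 16) = 0x07F0D8

0x07F0D8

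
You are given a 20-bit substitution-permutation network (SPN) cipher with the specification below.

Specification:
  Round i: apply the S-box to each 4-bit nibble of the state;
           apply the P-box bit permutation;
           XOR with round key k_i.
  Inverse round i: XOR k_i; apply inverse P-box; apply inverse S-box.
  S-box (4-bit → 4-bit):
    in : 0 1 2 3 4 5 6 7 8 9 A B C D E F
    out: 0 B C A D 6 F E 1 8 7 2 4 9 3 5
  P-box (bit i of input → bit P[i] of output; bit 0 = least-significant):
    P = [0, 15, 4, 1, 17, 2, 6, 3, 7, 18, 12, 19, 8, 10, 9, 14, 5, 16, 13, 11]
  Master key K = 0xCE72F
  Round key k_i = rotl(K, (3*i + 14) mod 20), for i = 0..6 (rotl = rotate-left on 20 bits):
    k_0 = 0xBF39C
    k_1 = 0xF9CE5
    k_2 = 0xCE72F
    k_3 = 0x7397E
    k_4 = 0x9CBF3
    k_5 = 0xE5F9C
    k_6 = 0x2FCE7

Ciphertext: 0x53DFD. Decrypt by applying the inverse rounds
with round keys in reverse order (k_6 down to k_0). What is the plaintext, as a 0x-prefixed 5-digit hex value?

0x089C5

s_0 = ciphertext = 0x53DFD
s_1 = InvRound(s_0, k_6) = 0xBDBD7
s_2 = InvRound(s_1, k_5) = 0xBBB21
s_3 = InvRound(s_2, k_4) = 0xC9FF2
s_4 = InvRound(s_3, k_3) = 0x55D1B
s_5 = InvRound(s_4, k_2) = 0x6C2B5
s_6 = InvRound(s_5, k_1) = 0x372CC
s_7 = InvRound(s_6, k_0) = 0x089C5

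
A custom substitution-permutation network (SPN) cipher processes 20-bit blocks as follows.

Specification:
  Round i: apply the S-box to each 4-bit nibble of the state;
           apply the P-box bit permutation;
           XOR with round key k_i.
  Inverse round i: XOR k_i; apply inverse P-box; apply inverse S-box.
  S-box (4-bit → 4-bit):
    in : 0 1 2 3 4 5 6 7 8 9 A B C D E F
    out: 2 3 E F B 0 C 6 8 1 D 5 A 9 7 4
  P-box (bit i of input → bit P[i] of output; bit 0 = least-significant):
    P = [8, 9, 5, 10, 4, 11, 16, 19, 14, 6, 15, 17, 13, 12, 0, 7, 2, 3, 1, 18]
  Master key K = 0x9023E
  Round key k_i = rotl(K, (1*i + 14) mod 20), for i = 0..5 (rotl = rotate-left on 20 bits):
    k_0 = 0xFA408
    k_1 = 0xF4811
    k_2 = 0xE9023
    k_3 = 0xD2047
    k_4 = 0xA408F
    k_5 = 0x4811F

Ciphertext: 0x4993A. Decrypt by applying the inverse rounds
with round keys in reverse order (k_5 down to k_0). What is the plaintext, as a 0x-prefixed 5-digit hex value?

0x6B728

s_0 = ciphertext = 0x4993A
s_1 = InvRound(s_0, k_5) = 0x9750F
s_2 = InvRound(s_1, k_4) = 0x548FD
s_3 = InvRound(s_2, k_3) = 0x7D94F
s_4 = InvRound(s_3, k_2) = 0x1512B
s_5 = InvRound(s_4, k_1) = 0x2084B
s_6 = InvRound(s_5, k_0) = 0x6B728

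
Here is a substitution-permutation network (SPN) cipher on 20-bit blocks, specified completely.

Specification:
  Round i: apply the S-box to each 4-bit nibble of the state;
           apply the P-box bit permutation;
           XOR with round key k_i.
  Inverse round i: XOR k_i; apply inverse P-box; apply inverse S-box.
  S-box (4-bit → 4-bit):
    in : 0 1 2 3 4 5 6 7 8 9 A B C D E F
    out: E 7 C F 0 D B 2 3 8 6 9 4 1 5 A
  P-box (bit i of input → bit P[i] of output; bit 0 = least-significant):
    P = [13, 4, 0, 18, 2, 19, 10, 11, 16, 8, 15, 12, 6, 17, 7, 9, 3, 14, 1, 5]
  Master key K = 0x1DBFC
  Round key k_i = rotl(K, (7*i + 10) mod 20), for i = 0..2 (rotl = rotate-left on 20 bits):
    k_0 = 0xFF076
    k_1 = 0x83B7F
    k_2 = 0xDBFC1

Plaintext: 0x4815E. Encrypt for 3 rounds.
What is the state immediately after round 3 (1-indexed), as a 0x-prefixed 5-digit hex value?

0x60B3B

s_0 = plaintext = 0x4815E
s_1 = Round(s_0, k_0) = 0xC5D33
s_2 = Round(s_1, k_1) = 0x515A8
s_3 = Round(s_2, k_2) = 0x60B3B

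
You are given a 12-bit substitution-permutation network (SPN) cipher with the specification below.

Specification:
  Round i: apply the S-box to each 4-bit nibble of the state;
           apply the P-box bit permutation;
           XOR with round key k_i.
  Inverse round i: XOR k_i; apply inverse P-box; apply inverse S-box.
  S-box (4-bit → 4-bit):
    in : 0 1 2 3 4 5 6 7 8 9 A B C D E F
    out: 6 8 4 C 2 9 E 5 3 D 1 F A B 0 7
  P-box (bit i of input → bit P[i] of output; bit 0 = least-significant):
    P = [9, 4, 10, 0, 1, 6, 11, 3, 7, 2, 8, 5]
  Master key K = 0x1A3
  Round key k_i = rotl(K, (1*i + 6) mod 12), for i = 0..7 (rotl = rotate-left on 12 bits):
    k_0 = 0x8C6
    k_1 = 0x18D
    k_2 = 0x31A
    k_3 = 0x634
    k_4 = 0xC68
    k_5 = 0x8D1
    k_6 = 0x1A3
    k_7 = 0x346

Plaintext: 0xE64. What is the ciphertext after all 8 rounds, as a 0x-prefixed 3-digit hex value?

0xEC0

s_0 = plaintext = 0xE64
s_1 = Round(s_0, k_0) = 0x09E
s_2 = Round(s_1, k_1) = 0x883
s_3 = Round(s_2, k_2) = 0x7DD
s_4 = Round(s_3, k_3) = 0x5EF
s_5 = Round(s_4, k_4) = 0xAD8
s_6 = Round(s_5, k_5) = 0xA0B
s_7 = Round(s_6, k_6) = 0xF72
s_8 = Round(s_7, k_7) = 0xEC0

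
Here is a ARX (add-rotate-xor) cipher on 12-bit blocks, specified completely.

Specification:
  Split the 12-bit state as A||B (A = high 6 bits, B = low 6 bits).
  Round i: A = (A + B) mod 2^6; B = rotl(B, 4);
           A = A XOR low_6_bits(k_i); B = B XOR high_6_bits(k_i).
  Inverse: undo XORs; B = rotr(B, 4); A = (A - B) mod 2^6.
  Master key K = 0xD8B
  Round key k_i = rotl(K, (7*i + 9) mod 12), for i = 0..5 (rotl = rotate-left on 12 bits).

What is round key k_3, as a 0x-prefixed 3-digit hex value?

K = 0xD8B
k_0 = rotl(K, (7*0+9) mod 12) = rotl(K, 9) = 0x7B1
k_1 = rotl(K, (7*1+9) mod 12) = rotl(K, 4) = 0x8BD
k_2 = rotl(K, (7*2+9) mod 12) = rotl(K, 11) = 0xEC5
k_3 = rotl(K, (7*3+9) mod 12) = rotl(K, 6) = 0x2F6

0x2F6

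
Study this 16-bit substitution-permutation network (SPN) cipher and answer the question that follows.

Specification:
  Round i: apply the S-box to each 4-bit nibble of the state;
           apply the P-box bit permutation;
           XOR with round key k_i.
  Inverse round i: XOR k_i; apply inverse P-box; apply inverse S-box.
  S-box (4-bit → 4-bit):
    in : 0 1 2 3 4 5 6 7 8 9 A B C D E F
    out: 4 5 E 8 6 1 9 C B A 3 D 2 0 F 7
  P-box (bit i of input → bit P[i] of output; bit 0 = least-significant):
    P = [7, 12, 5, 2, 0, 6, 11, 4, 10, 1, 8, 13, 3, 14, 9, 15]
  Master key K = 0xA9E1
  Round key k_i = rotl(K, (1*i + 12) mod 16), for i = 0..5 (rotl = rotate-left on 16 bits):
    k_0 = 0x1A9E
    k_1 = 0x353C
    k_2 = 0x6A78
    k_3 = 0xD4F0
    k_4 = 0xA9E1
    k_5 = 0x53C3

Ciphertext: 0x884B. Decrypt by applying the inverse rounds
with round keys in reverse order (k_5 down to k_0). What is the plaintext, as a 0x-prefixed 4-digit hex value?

s_0 = ciphertext = 0x884B
s_1 = InvRound(s_0, k_5) = 0xE00A
s_2 = InvRound(s_1, k_4) = 0xA4F1
s_3 = InvRound(s_2, k_3) = 0xC35C
s_4 = InvRound(s_3, k_2) = 0x3707
s_5 = InvRound(s_4, k_1) = 0x1C60
s_6 = InvRound(s_5, k_0) = 0x1A9B

0x1A9B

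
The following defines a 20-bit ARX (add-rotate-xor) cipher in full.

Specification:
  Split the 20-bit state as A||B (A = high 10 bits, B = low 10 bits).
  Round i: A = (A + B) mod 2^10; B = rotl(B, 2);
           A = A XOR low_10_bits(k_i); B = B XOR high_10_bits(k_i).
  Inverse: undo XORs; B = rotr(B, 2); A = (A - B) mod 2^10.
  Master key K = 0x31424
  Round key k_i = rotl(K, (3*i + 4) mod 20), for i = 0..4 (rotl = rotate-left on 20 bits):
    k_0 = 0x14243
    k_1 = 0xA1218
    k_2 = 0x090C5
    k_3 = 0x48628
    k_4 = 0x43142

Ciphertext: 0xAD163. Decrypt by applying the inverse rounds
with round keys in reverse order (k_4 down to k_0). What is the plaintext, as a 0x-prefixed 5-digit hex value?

s_0 = ciphertext = 0xAD163
s_1 = InvRound(s_0, k_4) = 0x36F1B
s_2 = InvRound(s_1, k_3) = 0x1968E
s_3 = InvRound(s_2, k_2) = 0x7DAAA
s_4 = InvRound(s_3, k_1) = 0x78E0B
s_5 = InvRound(s_4, k_0) = 0x02B96

0x02B96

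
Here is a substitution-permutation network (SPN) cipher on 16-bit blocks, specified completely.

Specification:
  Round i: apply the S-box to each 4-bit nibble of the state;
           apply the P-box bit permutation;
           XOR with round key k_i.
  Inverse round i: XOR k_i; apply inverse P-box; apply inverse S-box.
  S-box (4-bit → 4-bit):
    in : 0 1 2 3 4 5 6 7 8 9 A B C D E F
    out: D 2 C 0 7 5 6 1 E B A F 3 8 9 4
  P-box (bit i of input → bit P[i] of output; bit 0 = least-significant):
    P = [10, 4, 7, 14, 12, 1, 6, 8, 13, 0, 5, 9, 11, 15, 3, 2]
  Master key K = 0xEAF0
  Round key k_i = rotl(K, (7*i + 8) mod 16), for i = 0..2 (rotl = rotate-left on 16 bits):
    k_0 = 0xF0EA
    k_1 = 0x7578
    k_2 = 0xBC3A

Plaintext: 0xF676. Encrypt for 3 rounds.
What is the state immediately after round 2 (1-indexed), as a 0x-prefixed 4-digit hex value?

0x4F1C

s_0 = plaintext = 0xF676
s_1 = Round(s_0, k_0) = 0xE053
s_2 = Round(s_1, k_1) = 0x4F1C
s_3 = Round(s_2, k_2) = 0x3000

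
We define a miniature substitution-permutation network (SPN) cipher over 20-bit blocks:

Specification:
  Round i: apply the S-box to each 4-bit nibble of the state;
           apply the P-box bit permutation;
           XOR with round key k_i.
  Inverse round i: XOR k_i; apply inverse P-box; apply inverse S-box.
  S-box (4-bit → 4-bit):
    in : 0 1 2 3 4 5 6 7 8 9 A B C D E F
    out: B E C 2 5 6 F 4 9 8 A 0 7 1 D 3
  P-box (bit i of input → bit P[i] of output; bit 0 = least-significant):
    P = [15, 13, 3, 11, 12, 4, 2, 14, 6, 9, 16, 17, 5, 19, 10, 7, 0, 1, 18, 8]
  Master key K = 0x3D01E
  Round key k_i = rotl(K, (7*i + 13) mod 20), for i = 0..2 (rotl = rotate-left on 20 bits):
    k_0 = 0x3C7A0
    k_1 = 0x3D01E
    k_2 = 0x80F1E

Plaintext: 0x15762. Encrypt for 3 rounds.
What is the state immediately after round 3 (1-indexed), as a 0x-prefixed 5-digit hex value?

s_0 = plaintext = 0x15762
s_1 = Round(s_0, k_0) = 0xE9ABE
s_2 = Round(s_1, k_1) = 0x55B97
s_3 = Round(s_2, k_2) = 0x44B14

0x44B14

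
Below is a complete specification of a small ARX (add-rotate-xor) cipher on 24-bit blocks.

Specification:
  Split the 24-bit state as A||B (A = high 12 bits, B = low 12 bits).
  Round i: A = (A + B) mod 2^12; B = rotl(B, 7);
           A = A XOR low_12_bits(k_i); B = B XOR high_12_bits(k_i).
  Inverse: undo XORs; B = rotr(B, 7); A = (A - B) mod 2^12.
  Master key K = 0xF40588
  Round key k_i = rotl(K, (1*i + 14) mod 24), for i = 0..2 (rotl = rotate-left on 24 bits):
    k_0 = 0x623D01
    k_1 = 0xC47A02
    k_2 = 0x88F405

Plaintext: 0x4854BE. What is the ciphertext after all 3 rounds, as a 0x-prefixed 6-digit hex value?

0x25CF77

s_0 = plaintext = 0x4854BE
s_1 = Round(s_0, k_0) = 0x442906
s_2 = Round(s_1, k_1) = 0x74AF0F
s_3 = Round(s_2, k_2) = 0x25CF77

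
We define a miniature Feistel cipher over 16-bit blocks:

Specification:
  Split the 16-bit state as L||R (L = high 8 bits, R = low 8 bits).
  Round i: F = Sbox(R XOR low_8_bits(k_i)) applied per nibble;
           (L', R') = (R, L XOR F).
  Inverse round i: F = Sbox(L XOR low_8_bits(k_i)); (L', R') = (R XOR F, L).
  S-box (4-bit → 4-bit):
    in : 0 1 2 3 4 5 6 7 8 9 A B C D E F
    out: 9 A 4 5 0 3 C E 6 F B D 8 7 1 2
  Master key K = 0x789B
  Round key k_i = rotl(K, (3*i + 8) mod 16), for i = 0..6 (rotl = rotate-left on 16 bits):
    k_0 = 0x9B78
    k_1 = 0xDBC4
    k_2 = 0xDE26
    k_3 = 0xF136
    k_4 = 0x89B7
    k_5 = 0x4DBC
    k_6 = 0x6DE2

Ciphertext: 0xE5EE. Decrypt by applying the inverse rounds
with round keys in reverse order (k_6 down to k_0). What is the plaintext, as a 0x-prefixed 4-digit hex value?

0xCBF4

s_0 = ciphertext = 0xE5EE
s_1 = InvRound(s_0, k_6) = 0x70E5
s_2 = InvRound(s_1, k_5) = 0x6D70
s_3 = InvRound(s_2, k_4) = 0x0B6D
s_4 = InvRound(s_3, k_3) = 0x3A0B
s_5 = InvRound(s_4, k_2) = 0xA33A
s_6 = InvRound(s_5, k_1) = 0xF4A3
s_7 = InvRound(s_6, k_0) = 0xCBF4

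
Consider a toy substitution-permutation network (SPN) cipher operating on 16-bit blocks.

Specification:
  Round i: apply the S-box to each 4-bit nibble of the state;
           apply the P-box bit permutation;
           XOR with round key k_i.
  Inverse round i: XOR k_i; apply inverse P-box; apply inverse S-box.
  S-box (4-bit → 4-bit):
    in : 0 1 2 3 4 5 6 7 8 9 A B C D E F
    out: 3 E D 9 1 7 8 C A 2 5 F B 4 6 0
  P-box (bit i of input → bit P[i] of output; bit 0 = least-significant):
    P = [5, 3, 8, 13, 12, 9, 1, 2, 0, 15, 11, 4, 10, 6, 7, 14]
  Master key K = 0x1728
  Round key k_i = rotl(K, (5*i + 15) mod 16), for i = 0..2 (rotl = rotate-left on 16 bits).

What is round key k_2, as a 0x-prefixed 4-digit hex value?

0x502E

K = 0x1728
k_0 = rotl(K, (5*0+15) mod 16) = rotl(K, 15) = 0x0B94
k_1 = rotl(K, (5*1+15) mod 16) = rotl(K, 4) = 0x7281
k_2 = rotl(K, (5*2+15) mod 16) = rotl(K, 9) = 0x502E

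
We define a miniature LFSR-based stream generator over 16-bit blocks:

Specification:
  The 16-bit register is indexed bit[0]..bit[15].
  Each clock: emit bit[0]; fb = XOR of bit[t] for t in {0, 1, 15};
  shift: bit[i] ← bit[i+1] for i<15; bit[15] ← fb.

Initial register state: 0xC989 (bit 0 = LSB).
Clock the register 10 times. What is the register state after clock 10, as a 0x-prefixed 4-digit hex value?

reg_0 = 0xC989
clock 1: out=1, reg = 0x64C4
clock 2: out=0, reg = 0x3262
clock 3: out=0, reg = 0x9931
clock 4: out=1, reg = 0x4C98
clock 5: out=0, reg = 0x264C
clock 6: out=0, reg = 0x1326
clock 7: out=0, reg = 0x8993
clock 8: out=1, reg = 0xC4C9
clock 9: out=1, reg = 0x6264
clock 10: out=0, reg = 0x3132

0x3132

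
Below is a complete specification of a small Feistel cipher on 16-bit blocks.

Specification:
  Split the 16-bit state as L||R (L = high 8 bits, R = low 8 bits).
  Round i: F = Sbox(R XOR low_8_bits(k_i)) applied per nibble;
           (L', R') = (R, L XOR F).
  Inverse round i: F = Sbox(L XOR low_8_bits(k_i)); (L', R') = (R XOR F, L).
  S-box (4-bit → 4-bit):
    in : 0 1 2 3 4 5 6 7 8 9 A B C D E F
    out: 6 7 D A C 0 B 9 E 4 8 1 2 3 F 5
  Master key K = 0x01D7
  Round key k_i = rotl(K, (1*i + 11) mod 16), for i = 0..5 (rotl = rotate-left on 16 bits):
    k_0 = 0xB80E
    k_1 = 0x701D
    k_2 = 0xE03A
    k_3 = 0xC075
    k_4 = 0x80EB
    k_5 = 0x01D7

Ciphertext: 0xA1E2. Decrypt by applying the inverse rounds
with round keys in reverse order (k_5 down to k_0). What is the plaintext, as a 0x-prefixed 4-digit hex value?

0x1673

s_0 = ciphertext = 0xA1E2
s_1 = InvRound(s_0, k_5) = 0x79A1
s_2 = InvRound(s_1, k_4) = 0xEC79
s_3 = InvRound(s_2, k_3) = 0x3DEC
s_4 = InvRound(s_3, k_2) = 0x853D
s_5 = InvRound(s_4, k_1) = 0x7385
s_6 = InvRound(s_5, k_0) = 0x1673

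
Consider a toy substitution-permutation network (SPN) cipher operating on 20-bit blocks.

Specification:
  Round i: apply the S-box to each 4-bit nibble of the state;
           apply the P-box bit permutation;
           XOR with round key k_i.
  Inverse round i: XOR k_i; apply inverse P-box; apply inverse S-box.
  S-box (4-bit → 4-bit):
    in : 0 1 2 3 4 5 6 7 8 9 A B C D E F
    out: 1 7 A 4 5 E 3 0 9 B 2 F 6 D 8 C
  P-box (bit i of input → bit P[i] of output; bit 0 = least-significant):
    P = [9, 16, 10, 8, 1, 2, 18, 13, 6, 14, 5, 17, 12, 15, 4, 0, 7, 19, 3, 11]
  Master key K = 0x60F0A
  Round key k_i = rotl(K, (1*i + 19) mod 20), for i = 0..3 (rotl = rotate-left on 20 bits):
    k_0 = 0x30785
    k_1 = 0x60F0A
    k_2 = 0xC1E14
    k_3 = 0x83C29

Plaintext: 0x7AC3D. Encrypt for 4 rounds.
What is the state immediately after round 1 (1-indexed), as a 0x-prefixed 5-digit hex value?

s_0 = plaintext = 0x7AC3D
s_1 = Round(s_0, k_0) = 0x7C0A5
s_2 = Round(s_1, k_1) = 0x78A5E
s_3 = Round(s_2, k_2) = 0x86F11
s_4 = Round(s_3, k_3) = 0xFA28F

0x7C0A5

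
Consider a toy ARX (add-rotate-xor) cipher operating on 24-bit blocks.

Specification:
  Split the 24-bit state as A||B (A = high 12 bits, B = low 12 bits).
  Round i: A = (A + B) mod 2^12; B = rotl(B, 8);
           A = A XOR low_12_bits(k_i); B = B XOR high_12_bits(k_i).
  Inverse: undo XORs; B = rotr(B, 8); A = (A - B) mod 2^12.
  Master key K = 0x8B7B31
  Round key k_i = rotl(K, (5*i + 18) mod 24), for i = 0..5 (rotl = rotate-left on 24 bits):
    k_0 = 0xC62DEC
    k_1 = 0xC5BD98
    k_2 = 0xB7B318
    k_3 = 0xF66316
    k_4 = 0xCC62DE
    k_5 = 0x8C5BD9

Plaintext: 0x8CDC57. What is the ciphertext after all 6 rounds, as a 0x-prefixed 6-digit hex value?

s_0 = plaintext = 0x8CDC57
s_1 = Round(s_0, k_0) = 0x8C8BA7
s_2 = Round(s_1, k_1) = 0x9F7BE1
s_3 = Round(s_2, k_2) = 0x6C0AC5
s_4 = Round(s_3, k_3) = 0x293ACA
s_5 = Round(s_4, k_4) = 0xF8366A
s_6 = Round(s_5, k_5) = 0xE342A3

0xE342A3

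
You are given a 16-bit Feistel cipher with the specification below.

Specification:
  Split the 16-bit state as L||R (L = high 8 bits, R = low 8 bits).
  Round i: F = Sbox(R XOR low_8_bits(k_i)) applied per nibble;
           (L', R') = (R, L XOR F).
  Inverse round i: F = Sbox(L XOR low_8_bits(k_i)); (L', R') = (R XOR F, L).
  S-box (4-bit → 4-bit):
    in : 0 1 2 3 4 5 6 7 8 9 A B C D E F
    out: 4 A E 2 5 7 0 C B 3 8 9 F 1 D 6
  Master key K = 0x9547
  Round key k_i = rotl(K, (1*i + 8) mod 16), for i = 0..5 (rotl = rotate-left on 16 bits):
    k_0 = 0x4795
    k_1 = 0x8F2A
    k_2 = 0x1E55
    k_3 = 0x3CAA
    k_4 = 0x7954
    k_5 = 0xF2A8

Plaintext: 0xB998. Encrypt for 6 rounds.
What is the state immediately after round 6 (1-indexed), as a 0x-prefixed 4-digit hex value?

s_0 = plaintext = 0xB998
s_1 = Round(s_0, k_0) = 0x98F8
s_2 = Round(s_1, k_1) = 0xF886
s_3 = Round(s_2, k_2) = 0x86EA
s_4 = Round(s_3, k_3) = 0xEAD2
s_5 = Round(s_4, k_4) = 0xD25A
s_6 = Round(s_5, k_5) = 0x5ABC

0x5ABC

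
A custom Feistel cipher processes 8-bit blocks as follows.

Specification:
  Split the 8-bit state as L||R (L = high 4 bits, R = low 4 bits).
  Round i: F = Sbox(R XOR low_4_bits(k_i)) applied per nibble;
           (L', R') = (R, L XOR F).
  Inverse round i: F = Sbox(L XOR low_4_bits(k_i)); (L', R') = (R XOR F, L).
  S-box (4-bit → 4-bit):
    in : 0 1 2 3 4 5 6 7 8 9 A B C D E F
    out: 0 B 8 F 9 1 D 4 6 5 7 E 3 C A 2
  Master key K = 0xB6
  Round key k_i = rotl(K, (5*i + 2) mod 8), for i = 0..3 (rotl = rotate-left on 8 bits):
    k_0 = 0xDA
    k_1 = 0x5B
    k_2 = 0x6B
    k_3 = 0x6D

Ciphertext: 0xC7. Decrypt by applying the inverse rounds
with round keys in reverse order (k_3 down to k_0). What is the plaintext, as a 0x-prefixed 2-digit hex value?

s_0 = ciphertext = 0xC7
s_1 = InvRound(s_0, k_3) = 0xCC
s_2 = InvRound(s_1, k_2) = 0x8C
s_3 = InvRound(s_2, k_1) = 0x38
s_4 = InvRound(s_3, k_0) = 0xD3

0xD3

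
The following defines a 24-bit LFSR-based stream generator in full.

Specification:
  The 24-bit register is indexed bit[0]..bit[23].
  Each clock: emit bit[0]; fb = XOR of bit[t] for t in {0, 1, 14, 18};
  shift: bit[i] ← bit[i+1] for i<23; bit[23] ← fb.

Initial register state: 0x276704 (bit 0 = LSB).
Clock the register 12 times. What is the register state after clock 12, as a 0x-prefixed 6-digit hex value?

reg_0 = 0x276704
clock 1: out=0, reg = 0x13B382
clock 2: out=0, reg = 0x89D9C1
clock 3: out=1, reg = 0x44ECE0
clock 4: out=0, reg = 0x227670
clock 5: out=0, reg = 0x913B38
clock 6: out=0, reg = 0x489D9C
clock 7: out=0, reg = 0x244ECE
clock 8: out=0, reg = 0x922767
clock 9: out=1, reg = 0x4913B3
clock 10: out=1, reg = 0x2489D9
clock 11: out=1, reg = 0x1244EC
clock 12: out=0, reg = 0x892276

0x892276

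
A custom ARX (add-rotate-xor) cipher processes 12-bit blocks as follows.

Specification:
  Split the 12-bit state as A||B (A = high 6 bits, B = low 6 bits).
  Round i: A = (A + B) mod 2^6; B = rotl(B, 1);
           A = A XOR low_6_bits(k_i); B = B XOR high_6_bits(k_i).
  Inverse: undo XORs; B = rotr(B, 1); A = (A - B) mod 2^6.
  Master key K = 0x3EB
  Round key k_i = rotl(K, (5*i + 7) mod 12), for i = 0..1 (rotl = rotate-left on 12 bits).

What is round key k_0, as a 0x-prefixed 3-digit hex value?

0x59F

K = 0x3EB
k_0 = rotl(K, (5*0+7) mod 12) = rotl(K, 7) = 0x59F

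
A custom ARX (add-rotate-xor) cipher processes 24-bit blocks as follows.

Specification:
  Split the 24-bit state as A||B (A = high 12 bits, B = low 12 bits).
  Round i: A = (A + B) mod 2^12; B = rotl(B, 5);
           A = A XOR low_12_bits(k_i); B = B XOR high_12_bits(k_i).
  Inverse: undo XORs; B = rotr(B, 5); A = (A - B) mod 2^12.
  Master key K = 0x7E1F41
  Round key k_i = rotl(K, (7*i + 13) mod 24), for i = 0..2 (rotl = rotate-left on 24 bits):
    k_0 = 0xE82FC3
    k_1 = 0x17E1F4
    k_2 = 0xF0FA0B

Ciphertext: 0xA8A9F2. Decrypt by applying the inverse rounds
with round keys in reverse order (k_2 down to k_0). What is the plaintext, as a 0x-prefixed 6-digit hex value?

s_0 = ciphertext = 0xA8A9F2
s_1 = InvRound(s_0, k_2) = 0x1CAEB7
s_2 = InvRound(s_1, k_1) = 0xB404FE
s_3 = InvRound(s_2, k_0) = 0x630E53

0x630E53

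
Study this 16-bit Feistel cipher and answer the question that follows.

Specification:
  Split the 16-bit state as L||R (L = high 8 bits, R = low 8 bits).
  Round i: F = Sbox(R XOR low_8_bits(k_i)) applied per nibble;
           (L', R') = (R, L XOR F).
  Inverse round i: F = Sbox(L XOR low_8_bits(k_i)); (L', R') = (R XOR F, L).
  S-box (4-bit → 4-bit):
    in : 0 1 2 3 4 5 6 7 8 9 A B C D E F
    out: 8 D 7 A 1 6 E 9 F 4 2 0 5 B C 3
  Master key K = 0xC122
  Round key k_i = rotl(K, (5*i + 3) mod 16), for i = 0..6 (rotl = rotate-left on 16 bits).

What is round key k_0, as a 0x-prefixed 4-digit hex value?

K = 0xC122
k_0 = rotl(K, (5*0+3) mod 16) = rotl(K, 3) = 0x0916

0x0916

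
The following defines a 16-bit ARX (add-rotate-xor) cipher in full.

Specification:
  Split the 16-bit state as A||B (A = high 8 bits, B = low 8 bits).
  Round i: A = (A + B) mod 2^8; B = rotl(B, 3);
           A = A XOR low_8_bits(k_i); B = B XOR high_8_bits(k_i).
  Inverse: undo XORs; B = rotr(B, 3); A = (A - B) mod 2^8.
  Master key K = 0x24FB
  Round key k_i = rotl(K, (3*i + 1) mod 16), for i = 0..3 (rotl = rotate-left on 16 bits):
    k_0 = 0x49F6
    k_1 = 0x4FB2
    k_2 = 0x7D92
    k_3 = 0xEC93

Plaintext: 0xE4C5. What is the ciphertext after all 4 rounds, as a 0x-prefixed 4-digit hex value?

0xCB1A

s_0 = plaintext = 0xE4C5
s_1 = Round(s_0, k_0) = 0x5F67
s_2 = Round(s_1, k_1) = 0x7474
s_3 = Round(s_2, k_2) = 0x7ADE
s_4 = Round(s_3, k_3) = 0xCB1A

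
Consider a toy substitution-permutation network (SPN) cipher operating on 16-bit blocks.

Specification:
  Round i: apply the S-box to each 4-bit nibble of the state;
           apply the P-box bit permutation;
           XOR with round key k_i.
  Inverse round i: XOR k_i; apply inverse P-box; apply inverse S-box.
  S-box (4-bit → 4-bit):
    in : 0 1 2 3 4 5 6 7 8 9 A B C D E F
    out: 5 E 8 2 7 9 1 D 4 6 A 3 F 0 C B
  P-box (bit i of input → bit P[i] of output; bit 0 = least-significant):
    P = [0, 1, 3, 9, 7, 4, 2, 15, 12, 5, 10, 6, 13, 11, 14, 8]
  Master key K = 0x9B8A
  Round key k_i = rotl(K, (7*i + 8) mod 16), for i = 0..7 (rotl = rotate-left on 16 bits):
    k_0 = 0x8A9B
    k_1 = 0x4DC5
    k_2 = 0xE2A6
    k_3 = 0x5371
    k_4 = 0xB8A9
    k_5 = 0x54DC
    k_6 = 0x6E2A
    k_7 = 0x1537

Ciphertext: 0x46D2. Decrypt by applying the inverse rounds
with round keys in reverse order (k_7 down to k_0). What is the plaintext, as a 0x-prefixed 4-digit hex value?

0xF7BA

s_0 = ciphertext = 0x46D2
s_1 = InvRound(s_0, k_7) = 0xEF05
s_2 = InvRound(s_1, k_6) = 0x23E4
s_3 = InvRound(s_2, k_5) = 0x743E
s_4 = InvRound(s_3, k_4) = 0x98CB
s_5 = InvRound(s_4, k_3) = 0x13F1
s_6 = InvRound(s_5, k_2) = 0x751B
s_7 = InvRound(s_6, k_1) = 0xB549
s_8 = InvRound(s_7, k_0) = 0xF7BA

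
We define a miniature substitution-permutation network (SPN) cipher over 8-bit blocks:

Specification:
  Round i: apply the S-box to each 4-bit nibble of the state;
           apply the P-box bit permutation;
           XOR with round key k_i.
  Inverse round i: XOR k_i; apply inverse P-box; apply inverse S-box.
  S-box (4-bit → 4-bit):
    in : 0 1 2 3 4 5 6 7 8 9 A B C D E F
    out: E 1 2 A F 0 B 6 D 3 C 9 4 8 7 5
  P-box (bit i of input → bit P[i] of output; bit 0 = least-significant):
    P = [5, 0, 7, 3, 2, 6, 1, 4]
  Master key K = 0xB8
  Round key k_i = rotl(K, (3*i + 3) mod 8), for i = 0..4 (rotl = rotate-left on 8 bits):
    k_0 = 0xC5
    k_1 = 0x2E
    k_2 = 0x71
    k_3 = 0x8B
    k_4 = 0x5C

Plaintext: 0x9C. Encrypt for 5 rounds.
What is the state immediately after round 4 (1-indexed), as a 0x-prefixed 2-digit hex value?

0xAD

s_0 = plaintext = 0x9C
s_1 = Round(s_0, k_0) = 0x01
s_2 = Round(s_1, k_1) = 0x5C
s_3 = Round(s_2, k_2) = 0xF1
s_4 = Round(s_3, k_3) = 0xAD
s_5 = Round(s_4, k_4) = 0x46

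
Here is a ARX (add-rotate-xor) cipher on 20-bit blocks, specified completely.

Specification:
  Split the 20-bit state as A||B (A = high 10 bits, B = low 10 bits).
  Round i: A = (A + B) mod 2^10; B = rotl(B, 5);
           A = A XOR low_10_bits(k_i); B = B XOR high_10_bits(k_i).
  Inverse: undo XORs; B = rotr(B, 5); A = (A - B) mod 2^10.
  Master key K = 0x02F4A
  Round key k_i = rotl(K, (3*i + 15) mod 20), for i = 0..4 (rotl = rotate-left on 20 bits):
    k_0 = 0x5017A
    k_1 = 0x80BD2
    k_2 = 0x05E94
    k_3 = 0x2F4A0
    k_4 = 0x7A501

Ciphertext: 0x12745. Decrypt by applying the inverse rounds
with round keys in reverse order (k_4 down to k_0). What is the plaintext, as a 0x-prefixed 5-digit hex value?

0xC31C0

s_0 = ciphertext = 0x12745
s_1 = InvRound(s_0, k_4) = 0xECD95
s_2 = InvRound(s_1, k_3) = 0x82909
s_3 = InvRound(s_2, k_2) = 0x35BC8
s_4 = InvRound(s_3, k_1) = 0x6D94E
s_5 = InvRound(s_4, k_0) = 0xC31C0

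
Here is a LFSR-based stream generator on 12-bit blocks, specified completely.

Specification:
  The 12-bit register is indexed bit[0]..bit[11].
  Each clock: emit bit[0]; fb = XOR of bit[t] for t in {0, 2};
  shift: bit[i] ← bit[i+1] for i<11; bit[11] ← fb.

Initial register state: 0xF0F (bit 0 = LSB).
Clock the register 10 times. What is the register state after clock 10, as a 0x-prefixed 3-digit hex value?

0x333

reg_0 = 0xF0F
clock 1: out=1, reg = 0x787
clock 2: out=1, reg = 0x3C3
clock 3: out=1, reg = 0x9E1
clock 4: out=1, reg = 0xCF0
clock 5: out=0, reg = 0x678
clock 6: out=0, reg = 0x33C
clock 7: out=0, reg = 0x99E
clock 8: out=0, reg = 0xCCF
clock 9: out=1, reg = 0x667
clock 10: out=1, reg = 0x333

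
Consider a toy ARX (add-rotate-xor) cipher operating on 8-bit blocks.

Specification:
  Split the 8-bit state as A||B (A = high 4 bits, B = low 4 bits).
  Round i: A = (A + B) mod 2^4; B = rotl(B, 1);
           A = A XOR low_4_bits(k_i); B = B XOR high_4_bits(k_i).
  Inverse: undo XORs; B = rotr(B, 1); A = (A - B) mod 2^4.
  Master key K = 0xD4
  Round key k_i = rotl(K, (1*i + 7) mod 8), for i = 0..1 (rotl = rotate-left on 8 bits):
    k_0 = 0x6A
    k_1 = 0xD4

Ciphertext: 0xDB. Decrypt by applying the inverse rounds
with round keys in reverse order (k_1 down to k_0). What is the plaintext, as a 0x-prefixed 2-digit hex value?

s_0 = ciphertext = 0xDB
s_1 = InvRound(s_0, k_1) = 0x63
s_2 = InvRound(s_1, k_0) = 0x2A

0x2A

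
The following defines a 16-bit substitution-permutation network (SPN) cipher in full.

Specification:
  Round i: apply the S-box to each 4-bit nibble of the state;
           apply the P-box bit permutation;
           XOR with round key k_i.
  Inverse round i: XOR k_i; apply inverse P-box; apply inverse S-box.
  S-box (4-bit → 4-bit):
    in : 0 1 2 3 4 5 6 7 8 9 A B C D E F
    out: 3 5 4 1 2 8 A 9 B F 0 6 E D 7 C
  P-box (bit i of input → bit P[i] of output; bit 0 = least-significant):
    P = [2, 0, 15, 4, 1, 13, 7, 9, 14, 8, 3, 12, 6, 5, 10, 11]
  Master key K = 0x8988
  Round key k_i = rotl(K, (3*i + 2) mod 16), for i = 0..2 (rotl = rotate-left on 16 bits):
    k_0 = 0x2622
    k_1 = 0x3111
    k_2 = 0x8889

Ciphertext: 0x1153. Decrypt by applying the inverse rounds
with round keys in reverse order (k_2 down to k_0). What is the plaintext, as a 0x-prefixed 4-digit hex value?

0x57AC

s_0 = ciphertext = 0x1153
s_1 = InvRound(s_0, k_2) = 0x7C1F
s_2 = InvRound(s_1, k_1) = 0xFE33
s_3 = InvRound(s_2, k_0) = 0x57AC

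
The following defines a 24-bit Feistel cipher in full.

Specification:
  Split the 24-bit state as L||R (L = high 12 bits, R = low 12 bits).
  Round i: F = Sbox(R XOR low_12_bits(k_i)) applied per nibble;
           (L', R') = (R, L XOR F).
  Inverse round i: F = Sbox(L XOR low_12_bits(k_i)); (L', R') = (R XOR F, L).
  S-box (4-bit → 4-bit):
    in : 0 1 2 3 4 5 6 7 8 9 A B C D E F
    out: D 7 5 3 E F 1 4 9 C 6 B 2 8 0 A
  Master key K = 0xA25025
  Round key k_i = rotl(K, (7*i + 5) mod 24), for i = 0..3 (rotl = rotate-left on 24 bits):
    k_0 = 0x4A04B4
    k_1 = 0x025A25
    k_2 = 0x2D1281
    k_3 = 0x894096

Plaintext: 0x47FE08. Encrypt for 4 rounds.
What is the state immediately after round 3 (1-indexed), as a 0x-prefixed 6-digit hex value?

s_0 = plaintext = 0x47FE08
s_1 = Round(s_0, k_0) = 0xE082CD
s_2 = Round(s_1, k_1) = 0x2CD701
s_3 = Round(s_2, k_2) = 0x701D50
s_4 = Round(s_3, k_3) = 0xD50F20

0x701D50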